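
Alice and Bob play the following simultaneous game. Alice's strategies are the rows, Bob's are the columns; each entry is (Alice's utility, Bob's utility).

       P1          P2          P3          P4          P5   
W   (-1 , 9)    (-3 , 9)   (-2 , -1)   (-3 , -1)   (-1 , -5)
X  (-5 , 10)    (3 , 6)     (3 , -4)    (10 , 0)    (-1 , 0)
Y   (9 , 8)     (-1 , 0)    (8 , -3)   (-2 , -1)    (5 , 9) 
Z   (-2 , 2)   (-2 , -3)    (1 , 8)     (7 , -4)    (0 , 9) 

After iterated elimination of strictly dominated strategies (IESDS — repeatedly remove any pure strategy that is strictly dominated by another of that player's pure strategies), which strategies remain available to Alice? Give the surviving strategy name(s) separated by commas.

Y

Row W is eliminated: Y beats it against every remaining column (P1: 9>-1, P2: -1>-3, P3: 8>-2, P4: -2>-3, P5: 5>-1).
Column P2 is eliminated: P1 beats it against every remaining row (X: 10>6, Y: 8>0, Z: 2>-3).
Bob's strategy P3 is strictly dominated by P5 (X: 0>-4, Y: 9>-3, Z: 9>8) and is removed.
Bob's strategy P4 is strictly dominated by P1 (X: 10>0, Y: 8>-1, Z: 2>-4) and is removed.
Row X is eliminated: Y beats it against every remaining column (P1: 9>-5, P5: 5>-1).
For Alice, Y strictly dominates Z on the remaining columns (P1: 9>-2, P5: 5>0); eliminate Z.
Bob's strategy P1 is strictly dominated by P5 (Y: 9>8) and is removed.
Among the remaining strategies, none is strictly dominated by another pure strategy of the same player, so the elimination stops.
Surviving strategies — Alice: {Y}; Bob: {P5}.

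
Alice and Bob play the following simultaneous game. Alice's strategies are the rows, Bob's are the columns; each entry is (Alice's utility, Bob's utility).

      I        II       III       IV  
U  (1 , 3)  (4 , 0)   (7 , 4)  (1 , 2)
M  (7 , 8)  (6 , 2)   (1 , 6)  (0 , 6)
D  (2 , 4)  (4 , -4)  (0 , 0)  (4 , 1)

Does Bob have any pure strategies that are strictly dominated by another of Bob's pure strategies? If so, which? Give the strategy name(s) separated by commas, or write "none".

II, IV

Nothing dominates I: II at U (3>0); III at M (8>6); IV at U (3>2).
II is strictly dominated by I (U: 3>0, M: 8>2, D: 4>-4).
III: no other strategy beats it everywhere (I at U (4>3); II at U (4>0); IV at U (4>2)).
IV is strictly dominated by I (U: 3>2, M: 8>6, D: 4>1).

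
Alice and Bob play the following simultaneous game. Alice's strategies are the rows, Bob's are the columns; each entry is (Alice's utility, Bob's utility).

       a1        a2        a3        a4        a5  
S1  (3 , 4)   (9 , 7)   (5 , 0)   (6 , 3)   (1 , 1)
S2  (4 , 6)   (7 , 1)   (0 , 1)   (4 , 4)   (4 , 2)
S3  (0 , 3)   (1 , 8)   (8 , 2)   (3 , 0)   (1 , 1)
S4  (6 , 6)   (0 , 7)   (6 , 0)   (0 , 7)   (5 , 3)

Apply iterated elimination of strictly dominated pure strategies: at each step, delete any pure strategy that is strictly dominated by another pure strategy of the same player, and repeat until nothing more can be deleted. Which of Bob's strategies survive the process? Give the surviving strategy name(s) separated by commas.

a1, a2, a4

For Bob, a1 strictly dominates a3 on the remaining rows (S1: 4>0, S2: 6>1, S3: 3>2, S4: 6>0); eliminate a3.
Row S3 is eliminated: S2 beats it against every remaining column (a1: 4>0, a2: 7>1, a4: 4>3, a5: 4>1).
For Bob, a1 strictly dominates a5 on the remaining rows (S1: 4>1, S2: 6>2, S4: 6>3); eliminate a5.
Among the remaining strategies, none is strictly dominated by another pure strategy of the same player, so the elimination stops.
Surviving strategies — Alice: {S1, S2, S4}; Bob: {a1, a2, a4}.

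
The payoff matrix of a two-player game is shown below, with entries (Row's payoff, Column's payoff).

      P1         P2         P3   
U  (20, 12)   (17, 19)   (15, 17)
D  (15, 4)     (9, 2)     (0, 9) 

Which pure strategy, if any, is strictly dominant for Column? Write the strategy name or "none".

none

P1 fails to dominate P2 at U (12<19).
P2 fails to dominate P1 at D (2<4).
P3 fails to dominate P2 at U (17<19).
No single strategy dominates all the others.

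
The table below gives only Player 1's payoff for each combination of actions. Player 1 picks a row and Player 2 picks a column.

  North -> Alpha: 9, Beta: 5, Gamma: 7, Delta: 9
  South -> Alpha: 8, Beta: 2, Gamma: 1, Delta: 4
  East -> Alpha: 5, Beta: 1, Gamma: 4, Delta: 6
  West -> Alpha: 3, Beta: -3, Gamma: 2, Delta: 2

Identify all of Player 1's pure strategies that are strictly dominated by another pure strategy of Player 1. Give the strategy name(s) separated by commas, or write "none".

North is not dominated — it holds its own against South at Alpha (9>8); East at Alpha (9>5); West at Alpha (9>3).
South: dominated, since North does at least as well everywhere (Alpha: 9>8, Beta: 5>2, Gamma: 7>1, Delta: 9>4).
North strictly dominates East — Alpha: 9>5, Beta: 5>1, Gamma: 7>4, Delta: 9>6.
West is strictly dominated by North (Alpha: 9>3, Beta: 5>-3, Gamma: 7>2, Delta: 9>2).

South, East, West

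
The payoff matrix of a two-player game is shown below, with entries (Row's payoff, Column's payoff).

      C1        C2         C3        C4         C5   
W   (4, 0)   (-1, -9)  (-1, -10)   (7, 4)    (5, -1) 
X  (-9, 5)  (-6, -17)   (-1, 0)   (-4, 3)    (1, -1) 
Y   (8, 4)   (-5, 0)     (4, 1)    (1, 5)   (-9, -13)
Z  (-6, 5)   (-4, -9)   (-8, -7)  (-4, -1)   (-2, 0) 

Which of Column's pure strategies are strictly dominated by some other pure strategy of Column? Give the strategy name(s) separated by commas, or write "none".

C2, C3, C5

C1: no other strategy beats it everywhere (C2 at W (0>-9); C3 at W (0>-10); C4 at X (5>3); C5 at W (0>-1)).
C2 is strictly dominated by C1 (W: 0>-9, X: 5>-17, Y: 4>0, Z: 5>-9).
C3 is strictly dominated by C1 (W: 0>-10, X: 5>0, Y: 4>1, Z: 5>-7).
Nothing dominates C4: C1 at W (4>0); C2 at W (4>-9); C3 at W (4>-10); C5 at W (4>-1).
C5: dominated, since C1 does at least as well everywhere (W: 0>-1, X: 5>-1, Y: 4>-13, Z: 5>0).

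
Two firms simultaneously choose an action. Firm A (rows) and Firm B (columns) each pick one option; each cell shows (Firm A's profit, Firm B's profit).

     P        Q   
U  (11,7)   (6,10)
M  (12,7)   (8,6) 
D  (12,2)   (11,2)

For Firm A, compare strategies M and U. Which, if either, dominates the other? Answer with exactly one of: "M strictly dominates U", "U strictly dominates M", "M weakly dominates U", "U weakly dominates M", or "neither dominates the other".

M strictly dominates U

M's payoffs vs U's, by Firm B's action — P: 12>11, Q: 8>6.
Every comparison favours M, so M strictly dominates U.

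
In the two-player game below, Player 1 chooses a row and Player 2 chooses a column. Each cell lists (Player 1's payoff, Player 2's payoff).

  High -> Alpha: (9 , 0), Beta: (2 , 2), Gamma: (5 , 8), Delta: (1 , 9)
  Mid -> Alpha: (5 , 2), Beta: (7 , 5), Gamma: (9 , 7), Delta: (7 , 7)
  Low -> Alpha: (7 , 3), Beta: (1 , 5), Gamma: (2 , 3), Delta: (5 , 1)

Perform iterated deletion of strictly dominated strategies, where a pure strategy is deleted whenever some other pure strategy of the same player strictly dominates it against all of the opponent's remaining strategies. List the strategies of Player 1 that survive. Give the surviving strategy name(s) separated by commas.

Mid

For Player 2, Beta strictly dominates Alpha on the remaining rows (High: 2>0, Mid: 5>2, Low: 5>3); eliminate Alpha.
For Player 1, Mid strictly dominates High on the remaining columns (Beta: 7>2, Gamma: 9>5, Delta: 7>1); eliminate High.
Player 1's strategy Low is strictly dominated by Mid (Beta: 7>1, Gamma: 9>2, Delta: 7>5) and is removed.
Player 2's strategy Beta is strictly dominated by Gamma (Mid: 7>5) and is removed.
Among the remaining strategies, none is strictly dominated by another pure strategy of the same player, so the elimination stops.
Surviving strategies — Player 1: {Mid}; Player 2: {Gamma, Delta}.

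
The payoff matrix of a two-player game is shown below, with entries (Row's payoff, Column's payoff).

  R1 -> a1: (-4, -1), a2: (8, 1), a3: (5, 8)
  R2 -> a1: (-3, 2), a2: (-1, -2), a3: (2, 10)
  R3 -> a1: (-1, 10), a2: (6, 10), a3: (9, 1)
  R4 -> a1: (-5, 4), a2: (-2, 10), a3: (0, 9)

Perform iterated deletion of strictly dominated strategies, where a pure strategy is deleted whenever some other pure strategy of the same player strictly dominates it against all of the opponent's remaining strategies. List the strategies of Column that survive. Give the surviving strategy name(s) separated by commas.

For Row, R3 strictly dominates R2 on the remaining columns (a1: -1>-3, a2: 6>-1, a3: 9>2); eliminate R2.
Row's strategy R4 is strictly dominated by R1 (a1: -4>-5, a2: 8>-2, a3: 5>0) and is removed.
Among the remaining strategies, none is strictly dominated by another pure strategy of the same player, so the elimination stops.
Surviving strategies — Row: {R1, R3}; Column: {a1, a2, a3}.

a1, a2, a3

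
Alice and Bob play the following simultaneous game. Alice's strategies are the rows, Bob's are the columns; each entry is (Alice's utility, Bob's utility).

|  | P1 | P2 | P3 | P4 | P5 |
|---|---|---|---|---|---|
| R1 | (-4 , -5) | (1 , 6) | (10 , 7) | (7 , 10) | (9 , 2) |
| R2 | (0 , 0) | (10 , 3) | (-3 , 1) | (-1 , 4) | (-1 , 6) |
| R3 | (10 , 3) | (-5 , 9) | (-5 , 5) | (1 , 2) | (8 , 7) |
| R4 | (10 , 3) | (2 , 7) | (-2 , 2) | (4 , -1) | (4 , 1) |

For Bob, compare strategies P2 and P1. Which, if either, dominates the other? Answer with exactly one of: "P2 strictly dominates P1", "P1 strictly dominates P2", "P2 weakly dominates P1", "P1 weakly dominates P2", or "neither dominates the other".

P2 strictly dominates P1

Compare P2 to P1 across each opponent action: R1: 6>-5, R2: 3>0, R3: 9>3, R4: 7>3.
P2 gives a strictly higher payoff against each opponent action, so P2 strictly dominates P1.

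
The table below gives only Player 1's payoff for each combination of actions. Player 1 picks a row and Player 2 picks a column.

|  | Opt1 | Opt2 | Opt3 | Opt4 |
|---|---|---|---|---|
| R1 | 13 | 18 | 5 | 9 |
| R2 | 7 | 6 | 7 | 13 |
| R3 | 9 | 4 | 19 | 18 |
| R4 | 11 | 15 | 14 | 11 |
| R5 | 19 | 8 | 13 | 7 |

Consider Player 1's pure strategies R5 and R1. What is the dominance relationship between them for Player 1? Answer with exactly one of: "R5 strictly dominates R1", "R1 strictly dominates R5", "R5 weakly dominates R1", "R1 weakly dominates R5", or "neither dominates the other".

R5's payoffs vs R1's, by Player 2's action — Opt1: 19>13, Opt2: 8<18, Opt3: 13>5, Opt4: 7<9.
R5 does better at Opt1, Opt3 but worse at Opt2, Opt4; neither strategy dominates the other.

neither dominates the other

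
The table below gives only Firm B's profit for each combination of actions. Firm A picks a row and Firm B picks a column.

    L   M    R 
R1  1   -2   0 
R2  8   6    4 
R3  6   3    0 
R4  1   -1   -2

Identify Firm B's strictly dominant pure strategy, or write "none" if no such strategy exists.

L

L vs M: R1: 1>-2, R2: 8>6, R3: 6>3, R4: 1>-1.
L vs R: R1: 1>0, R2: 8>4, R3: 6>0, R4: 1>-2.
L strictly beats every other strategy against every opponent action, so it is strictly dominant.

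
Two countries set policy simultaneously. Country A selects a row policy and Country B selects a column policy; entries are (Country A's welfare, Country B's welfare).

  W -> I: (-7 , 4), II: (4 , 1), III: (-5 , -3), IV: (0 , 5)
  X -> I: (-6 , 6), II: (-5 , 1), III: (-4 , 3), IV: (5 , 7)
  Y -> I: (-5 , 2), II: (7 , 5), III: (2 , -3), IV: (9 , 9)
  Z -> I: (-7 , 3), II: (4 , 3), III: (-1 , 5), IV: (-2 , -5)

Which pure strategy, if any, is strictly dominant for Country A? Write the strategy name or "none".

Y vs W: I: -5>-7, II: 7>4, III: 2>-5, IV: 9>0.
Y vs X: I: -5>-6, II: 7>-5, III: 2>-4, IV: 9>5.
Y vs Z: I: -5>-7, II: 7>4, III: 2>-1, IV: 9>-2.
Y strictly beats every other strategy against every opponent action, so it is strictly dominant.

Y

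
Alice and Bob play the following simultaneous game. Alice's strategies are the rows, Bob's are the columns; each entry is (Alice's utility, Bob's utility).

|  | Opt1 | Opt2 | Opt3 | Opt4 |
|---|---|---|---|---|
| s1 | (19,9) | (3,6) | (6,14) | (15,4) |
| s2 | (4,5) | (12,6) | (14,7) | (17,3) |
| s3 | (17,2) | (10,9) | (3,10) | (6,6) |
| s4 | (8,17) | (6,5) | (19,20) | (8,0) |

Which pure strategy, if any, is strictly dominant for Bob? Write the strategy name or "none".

Opt3 vs Opt1: s1: 14>9, s2: 7>5, s3: 10>2, s4: 20>17.
Opt3 vs Opt2: s1: 14>6, s2: 7>6, s3: 10>9, s4: 20>5.
Opt3 vs Opt4: s1: 14>4, s2: 7>3, s3: 10>6, s4: 20>0.
Opt3 strictly beats every other strategy against every opponent action, so it is strictly dominant.

Opt3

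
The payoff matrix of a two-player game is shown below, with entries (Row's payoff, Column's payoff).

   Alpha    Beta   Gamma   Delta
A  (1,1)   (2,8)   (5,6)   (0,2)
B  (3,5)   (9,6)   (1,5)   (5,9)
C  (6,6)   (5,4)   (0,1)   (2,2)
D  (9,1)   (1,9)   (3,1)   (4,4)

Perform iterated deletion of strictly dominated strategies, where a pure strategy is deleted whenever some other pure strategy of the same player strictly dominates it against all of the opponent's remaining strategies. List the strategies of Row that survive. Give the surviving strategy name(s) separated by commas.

B, C, D

Column's strategy Gamma is strictly dominated by Beta (A: 8>6, B: 6>5, C: 4>1, D: 9>1) and is removed.
Row's strategy A is strictly dominated by B (Alpha: 3>1, Beta: 9>2, Delta: 5>0) and is removed.
Among the remaining strategies, none is strictly dominated by another pure strategy of the same player, so the elimination stops.
Surviving strategies — Row: {B, C, D}; Column: {Alpha, Beta, Delta}.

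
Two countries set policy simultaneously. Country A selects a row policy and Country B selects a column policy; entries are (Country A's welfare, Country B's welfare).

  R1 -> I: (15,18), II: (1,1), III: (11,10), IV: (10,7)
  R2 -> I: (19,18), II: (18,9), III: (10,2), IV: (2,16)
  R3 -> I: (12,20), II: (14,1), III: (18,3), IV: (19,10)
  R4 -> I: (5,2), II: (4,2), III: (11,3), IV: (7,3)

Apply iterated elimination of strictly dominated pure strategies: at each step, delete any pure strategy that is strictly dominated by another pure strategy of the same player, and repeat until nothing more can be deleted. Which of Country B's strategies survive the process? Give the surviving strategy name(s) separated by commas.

Row R4 is eliminated: R3 beats it against every remaining column (I: 12>5, II: 14>4, III: 18>11, IV: 19>7).
Country B's strategy II is strictly dominated by I (R1: 18>1, R2: 18>9, R3: 20>1) and is removed.
Column III is eliminated: I beats it against every remaining row (R1: 18>10, R2: 18>2, R3: 20>3).
Column IV is eliminated: I beats it against every remaining row (R1: 18>7, R2: 18>16, R3: 20>10).
Row R1 is eliminated: R2 beats it against every remaining column (I: 19>15).
Country A's strategy R3 is strictly dominated by R2 (I: 19>12) and is removed.
Among the remaining strategies, none is strictly dominated by another pure strategy of the same player, so the elimination stops.
Surviving strategies — Country A: {R2}; Country B: {I}.

I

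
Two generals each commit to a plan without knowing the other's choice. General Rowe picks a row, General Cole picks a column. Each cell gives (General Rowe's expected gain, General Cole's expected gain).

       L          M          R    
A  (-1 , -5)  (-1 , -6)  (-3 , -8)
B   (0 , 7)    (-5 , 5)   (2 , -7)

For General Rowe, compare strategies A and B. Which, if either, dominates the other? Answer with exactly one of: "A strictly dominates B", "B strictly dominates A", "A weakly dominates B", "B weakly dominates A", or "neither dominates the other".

neither dominates the other

Compare A to B across every action of General Cole: L: -1<0, M: -1>-5, R: -3<2.
A does better at M but worse at L, R; neither strategy dominates the other.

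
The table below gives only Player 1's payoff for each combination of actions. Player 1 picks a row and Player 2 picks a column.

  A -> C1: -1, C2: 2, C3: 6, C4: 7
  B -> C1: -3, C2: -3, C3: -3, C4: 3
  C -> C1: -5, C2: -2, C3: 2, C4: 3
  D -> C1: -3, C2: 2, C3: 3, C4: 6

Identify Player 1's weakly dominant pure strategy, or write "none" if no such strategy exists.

A

A vs B: C1: -1>-3, C2: 2>-3, C3: 6>-3, C4: 7>3.
A vs C: C1: -1>-5, C2: 2>-2, C3: 6>2, C4: 7>3.
A vs D: C1: -1>-3, C2: 2=2, C3: 6>3, C4: 7>6.
A is at least as good as every other strategy against every opponent action, so it is weakly dominant.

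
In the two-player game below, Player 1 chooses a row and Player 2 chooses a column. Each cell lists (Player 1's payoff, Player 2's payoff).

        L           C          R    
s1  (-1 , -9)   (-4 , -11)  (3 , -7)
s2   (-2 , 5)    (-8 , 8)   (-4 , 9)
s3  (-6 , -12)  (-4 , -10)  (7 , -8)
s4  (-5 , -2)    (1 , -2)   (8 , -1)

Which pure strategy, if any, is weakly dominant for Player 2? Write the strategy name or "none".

R vs L: s1: -7>-9, s2: 9>5, s3: -8>-12, s4: -1>-2.
R vs C: s1: -7>-11, s2: 9>8, s3: -8>-10, s4: -1>-2.
R is at least as good as every other strategy against every opponent action, so it is weakly dominant.

R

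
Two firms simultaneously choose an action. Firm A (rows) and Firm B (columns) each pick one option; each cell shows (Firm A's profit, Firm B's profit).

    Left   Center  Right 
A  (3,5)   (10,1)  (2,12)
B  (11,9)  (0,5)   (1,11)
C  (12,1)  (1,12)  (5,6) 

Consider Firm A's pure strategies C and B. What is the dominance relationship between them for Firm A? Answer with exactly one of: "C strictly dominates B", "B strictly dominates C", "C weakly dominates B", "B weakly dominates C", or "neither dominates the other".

C strictly dominates B

Compare C to B across each opponent action: Left: 12>11, Center: 1>0, Right: 5>1.
Every comparison favours C, so C strictly dominates B.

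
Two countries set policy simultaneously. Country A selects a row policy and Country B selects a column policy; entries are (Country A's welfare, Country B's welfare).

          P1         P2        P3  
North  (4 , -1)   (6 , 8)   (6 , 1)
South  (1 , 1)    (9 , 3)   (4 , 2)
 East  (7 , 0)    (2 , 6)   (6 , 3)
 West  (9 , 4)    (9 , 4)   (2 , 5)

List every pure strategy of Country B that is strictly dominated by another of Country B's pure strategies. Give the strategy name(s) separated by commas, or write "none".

P1

P1: dominated, since P3 does at least as well everywhere (North: 1>-1, South: 2>1, East: 3>0, West: 5>4).
P2: no other strategy beats it everywhere (P1 at North (8>-1); P3 at North (8>1)).
P3: no other strategy beats it everywhere (P1 at North (1>-1); P2 at West (5>4)).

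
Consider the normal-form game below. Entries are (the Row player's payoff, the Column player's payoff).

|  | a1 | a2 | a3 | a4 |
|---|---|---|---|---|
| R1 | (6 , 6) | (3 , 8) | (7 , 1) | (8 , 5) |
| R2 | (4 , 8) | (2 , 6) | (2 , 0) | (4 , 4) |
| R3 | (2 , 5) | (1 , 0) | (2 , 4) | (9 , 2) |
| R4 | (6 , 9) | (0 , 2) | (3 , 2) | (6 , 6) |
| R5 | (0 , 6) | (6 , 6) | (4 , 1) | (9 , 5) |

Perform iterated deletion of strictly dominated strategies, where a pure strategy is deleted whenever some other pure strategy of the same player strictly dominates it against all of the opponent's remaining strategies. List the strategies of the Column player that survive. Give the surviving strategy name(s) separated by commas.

For the Row player, R1 strictly dominates R2 on the remaining columns (a1: 6>4, a2: 3>2, a3: 7>2, a4: 8>4); eliminate R2.
Column a3 is eliminated: a1 beats it against every remaining row (R1: 6>1, R3: 5>4, R4: 9>2, R5: 6>1).
Column a4 is eliminated: a1 beats it against every remaining row (R1: 6>5, R3: 5>2, R4: 9>6, R5: 6>5).
For the Row player, R1 strictly dominates R3 on the remaining columns (a1: 6>2, a2: 3>1); eliminate R3.
Among the remaining strategies, none is strictly dominated by another pure strategy of the same player, so the elimination stops.
Surviving strategies — the Row player: {R1, R4, R5}; the Column player: {a1, a2}.

a1, a2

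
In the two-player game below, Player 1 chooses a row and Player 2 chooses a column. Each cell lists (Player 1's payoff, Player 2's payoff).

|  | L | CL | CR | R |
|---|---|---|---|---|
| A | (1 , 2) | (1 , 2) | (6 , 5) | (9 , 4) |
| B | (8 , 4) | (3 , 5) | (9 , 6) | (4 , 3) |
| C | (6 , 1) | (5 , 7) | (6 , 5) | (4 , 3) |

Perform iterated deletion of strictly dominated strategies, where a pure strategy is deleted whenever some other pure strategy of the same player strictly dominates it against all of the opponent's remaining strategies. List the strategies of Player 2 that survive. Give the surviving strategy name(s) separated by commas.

For Player 2, CR strictly dominates L on the remaining rows (A: 5>2, B: 6>4, C: 5>1); eliminate L.
Column R is eliminated: CR beats it against every remaining row (A: 5>4, B: 6>3, C: 5>3).
Row A is eliminated: B beats it against every remaining column (CL: 3>1, CR: 9>6).
Among the remaining strategies, none is strictly dominated by another pure strategy of the same player, so the elimination stops.
Surviving strategies — Player 1: {B, C}; Player 2: {CL, CR}.

CL, CR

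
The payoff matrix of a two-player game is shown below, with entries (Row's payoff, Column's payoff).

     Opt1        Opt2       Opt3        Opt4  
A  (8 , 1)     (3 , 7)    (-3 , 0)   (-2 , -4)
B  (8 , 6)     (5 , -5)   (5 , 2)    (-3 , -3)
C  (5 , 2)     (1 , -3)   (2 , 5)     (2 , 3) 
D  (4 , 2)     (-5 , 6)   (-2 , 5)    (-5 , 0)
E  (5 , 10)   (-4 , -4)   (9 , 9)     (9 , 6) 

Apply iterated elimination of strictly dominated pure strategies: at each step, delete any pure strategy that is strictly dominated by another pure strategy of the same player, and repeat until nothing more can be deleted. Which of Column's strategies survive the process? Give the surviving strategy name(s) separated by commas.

Opt1, Opt2

Row's strategy D is strictly dominated by B (Opt1: 8>4, Opt2: 5>-5, Opt3: 5>-2, Opt4: -3>-5) and is removed.
Column Opt4 is eliminated: Opt3 beats it against every remaining row (A: 0>-4, B: 2>-3, C: 5>3, E: 9>6).
For Row, B strictly dominates C on the remaining columns (Opt1: 8>5, Opt2: 5>1, Opt3: 5>2); eliminate C.
Column Opt3 is eliminated: Opt1 beats it against every remaining row (A: 1>0, B: 6>2, E: 10>9).
Row's strategy E is strictly dominated by A (Opt1: 8>5, Opt2: 3>-4) and is removed.
Among the remaining strategies, none is strictly dominated by another pure strategy of the same player, so the elimination stops.
Surviving strategies — Row: {A, B}; Column: {Opt1, Opt2}.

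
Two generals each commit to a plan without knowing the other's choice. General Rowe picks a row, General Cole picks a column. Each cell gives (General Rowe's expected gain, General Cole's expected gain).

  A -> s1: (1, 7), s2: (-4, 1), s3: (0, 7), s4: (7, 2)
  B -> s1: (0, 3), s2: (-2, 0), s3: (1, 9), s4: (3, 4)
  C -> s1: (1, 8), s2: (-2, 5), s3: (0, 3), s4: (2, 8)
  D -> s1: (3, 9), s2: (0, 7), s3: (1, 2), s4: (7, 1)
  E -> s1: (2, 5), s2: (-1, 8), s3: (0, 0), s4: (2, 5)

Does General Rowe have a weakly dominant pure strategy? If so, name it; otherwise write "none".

D vs A: s1: 3>1, s2: 0>-4, s3: 1>0, s4: 7=7.
D vs B: s1: 3>0, s2: 0>-2, s3: 1=1, s4: 7>3.
D vs C: s1: 3>1, s2: 0>-2, s3: 1>0, s4: 7>2.
D vs E: s1: 3>2, s2: 0>-1, s3: 1>0, s4: 7>2.
D is at least as good as every other strategy against every opponent action, so it is weakly dominant.

D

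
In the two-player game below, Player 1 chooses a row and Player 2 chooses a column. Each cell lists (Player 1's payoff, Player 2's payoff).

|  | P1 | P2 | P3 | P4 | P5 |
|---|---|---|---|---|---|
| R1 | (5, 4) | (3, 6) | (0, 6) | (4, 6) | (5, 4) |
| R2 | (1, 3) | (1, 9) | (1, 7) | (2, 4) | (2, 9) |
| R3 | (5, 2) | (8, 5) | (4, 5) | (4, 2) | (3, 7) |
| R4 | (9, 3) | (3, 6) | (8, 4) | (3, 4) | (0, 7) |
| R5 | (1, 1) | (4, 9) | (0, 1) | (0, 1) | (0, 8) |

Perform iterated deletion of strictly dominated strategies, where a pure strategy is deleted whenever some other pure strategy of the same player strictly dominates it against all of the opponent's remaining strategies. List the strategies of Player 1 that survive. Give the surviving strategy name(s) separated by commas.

For Player 1, R3 strictly dominates R2 on the remaining columns (P1: 5>1, P2: 8>1, P3: 4>1, P4: 4>2, P5: 3>2); eliminate R2.
Row R5 is eliminated: R3 beats it against every remaining column (P1: 5>1, P2: 8>4, P3: 4>0, P4: 4>0, P5: 3>0).
Player 2's strategy P1 is strictly dominated by P2 (R1: 6>4, R3: 5>2, R4: 6>3) and is removed.
Among the remaining strategies, none is strictly dominated by another pure strategy of the same player, so the elimination stops.
Surviving strategies — Player 1: {R1, R3, R4}; Player 2: {P2, P3, P4, P5}.

R1, R3, R4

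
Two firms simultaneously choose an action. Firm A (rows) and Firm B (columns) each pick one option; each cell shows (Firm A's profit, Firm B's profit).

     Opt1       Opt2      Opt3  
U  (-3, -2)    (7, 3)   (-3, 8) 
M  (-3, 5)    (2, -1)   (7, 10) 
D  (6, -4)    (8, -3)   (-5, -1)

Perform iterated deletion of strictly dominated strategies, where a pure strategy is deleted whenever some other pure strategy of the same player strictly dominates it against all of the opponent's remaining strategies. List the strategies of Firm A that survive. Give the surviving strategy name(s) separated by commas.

Firm B's strategy Opt1 is strictly dominated by Opt3 (U: 8>-2, M: 10>5, D: -1>-4) and is removed.
Firm B's strategy Opt2 is strictly dominated by Opt3 (U: 8>3, M: 10>-1, D: -1>-3) and is removed.
Firm A's strategy U is strictly dominated by M (Opt3: 7>-3) and is removed.
Row D is eliminated: M beats it against every remaining column (Opt3: 7>-5).
Among the remaining strategies, none is strictly dominated by another pure strategy of the same player, so the elimination stops.
Surviving strategies — Firm A: {M}; Firm B: {Opt3}.

M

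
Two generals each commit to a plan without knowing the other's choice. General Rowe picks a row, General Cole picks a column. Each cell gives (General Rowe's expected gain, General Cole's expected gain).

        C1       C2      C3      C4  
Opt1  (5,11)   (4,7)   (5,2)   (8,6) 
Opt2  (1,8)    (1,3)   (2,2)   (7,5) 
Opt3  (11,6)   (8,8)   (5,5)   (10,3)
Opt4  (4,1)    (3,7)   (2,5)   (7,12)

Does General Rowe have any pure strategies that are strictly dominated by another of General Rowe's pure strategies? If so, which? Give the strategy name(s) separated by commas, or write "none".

Nothing dominates Opt1: Opt2 at C1 (5>1); Opt3 at C3 (5=5); Opt4 at C1 (5>4).
Opt1 strictly dominates Opt2 — C1: 5>1, C2: 4>1, C3: 5>2, C4: 8>7.
Opt3 is not dominated — it holds its own against Opt1 at C1 (11>5); Opt2 at C1 (11>1); Opt4 at C1 (11>4).
Opt4: dominated, since Opt1 does at least as well everywhere (C1: 5>4, C2: 4>3, C3: 5>2, C4: 8>7).

Opt2, Opt4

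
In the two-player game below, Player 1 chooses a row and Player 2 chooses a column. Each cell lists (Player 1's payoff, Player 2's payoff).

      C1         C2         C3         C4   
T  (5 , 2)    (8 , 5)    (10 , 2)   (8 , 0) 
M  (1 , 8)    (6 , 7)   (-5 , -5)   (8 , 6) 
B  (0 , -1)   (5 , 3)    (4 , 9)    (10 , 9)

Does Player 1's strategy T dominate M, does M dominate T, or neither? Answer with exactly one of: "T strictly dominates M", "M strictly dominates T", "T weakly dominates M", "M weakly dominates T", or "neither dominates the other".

T weakly dominates M

Compare T to M across each opponent action: C1: 5>1, C2: 8>6, C3: 10>-5, C4: 8=8.
T is at least as good everywhere and strictly better somewhere (tied only at C4), so T weakly but not strictly dominates M.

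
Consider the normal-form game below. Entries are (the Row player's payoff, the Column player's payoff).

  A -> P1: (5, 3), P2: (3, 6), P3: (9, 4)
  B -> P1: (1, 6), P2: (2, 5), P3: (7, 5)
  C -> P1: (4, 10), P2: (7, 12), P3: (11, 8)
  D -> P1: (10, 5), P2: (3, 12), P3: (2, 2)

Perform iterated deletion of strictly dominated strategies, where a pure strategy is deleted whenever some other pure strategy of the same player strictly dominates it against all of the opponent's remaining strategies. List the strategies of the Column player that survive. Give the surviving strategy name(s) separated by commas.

Row B is eliminated: A beats it against every remaining column (P1: 5>1, P2: 3>2, P3: 9>7).
For the Column player, P2 strictly dominates P1 on the remaining rows (A: 6>3, C: 12>10, D: 12>5); eliminate P1.
Row A is eliminated: C beats it against every remaining column (P2: 7>3, P3: 11>9).
The Row player's strategy D is strictly dominated by C (P2: 7>3, P3: 11>2) and is removed.
For the Column player, P2 strictly dominates P3 on the remaining rows (C: 12>8); eliminate P3.
Among the remaining strategies, none is strictly dominated by another pure strategy of the same player, so the elimination stops.
Surviving strategies — the Row player: {C}; the Column player: {P2}.

P2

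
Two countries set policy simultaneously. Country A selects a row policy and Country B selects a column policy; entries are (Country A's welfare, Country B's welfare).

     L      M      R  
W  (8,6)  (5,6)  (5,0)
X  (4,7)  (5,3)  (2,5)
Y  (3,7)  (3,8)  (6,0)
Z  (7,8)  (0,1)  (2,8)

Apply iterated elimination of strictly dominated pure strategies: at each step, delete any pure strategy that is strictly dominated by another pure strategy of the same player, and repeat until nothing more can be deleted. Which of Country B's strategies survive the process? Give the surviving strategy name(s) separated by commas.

For Country A, W strictly dominates Z on the remaining columns (L: 8>7, M: 5>0, R: 5>2); eliminate Z.
Column R is eliminated: L beats it against every remaining row (W: 6>0, X: 7>5, Y: 7>0).
Row Y is eliminated: W beats it against every remaining column (L: 8>3, M: 5>3).
Among the remaining strategies, none is strictly dominated by another pure strategy of the same player, so the elimination stops.
Surviving strategies — Country A: {W, X}; Country B: {L, M}.

L, M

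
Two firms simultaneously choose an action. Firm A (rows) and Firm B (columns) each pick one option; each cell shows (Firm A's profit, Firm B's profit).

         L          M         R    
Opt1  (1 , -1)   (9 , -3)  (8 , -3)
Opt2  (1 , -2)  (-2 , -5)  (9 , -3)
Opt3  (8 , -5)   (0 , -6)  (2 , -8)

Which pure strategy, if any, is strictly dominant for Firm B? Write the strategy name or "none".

L

L vs M: Opt1: -1>-3, Opt2: -2>-5, Opt3: -5>-6.
L vs R: Opt1: -1>-3, Opt2: -2>-3, Opt3: -5>-8.
L strictly beats every other strategy against every opponent action, so it is strictly dominant.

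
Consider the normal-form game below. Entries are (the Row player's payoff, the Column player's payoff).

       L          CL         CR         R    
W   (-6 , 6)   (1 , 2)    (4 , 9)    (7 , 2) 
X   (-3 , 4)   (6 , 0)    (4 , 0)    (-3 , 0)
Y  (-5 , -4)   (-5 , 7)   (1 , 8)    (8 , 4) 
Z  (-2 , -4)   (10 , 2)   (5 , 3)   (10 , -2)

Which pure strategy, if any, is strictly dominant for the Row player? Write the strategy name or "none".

Z vs W: L: -2>-6, CL: 10>1, CR: 5>4, R: 10>7.
Z vs X: L: -2>-3, CL: 10>6, CR: 5>4, R: 10>-3.
Z vs Y: L: -2>-5, CL: 10>-5, CR: 5>1, R: 10>8.
Z strictly beats every other strategy against every opponent action, so it is strictly dominant.

Z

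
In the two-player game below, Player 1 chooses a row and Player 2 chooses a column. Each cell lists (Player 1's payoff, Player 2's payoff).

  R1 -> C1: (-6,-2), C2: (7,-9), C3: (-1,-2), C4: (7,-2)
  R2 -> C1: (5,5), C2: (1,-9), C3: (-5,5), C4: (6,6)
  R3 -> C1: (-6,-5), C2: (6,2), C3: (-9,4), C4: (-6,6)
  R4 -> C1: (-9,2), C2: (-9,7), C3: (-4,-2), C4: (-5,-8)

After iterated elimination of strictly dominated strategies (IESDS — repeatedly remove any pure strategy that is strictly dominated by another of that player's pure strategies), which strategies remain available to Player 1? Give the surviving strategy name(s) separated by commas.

For Player 1, R1 strictly dominates R4 on the remaining columns (C1: -6>-9, C2: 7>-9, C3: -1>-4, C4: 7>-5); eliminate R4.
Column C2 is eliminated: C3 beats it against every remaining row (R1: -2>-9, R2: 5>-9, R3: 4>2).
For Player 1, R2 strictly dominates R3 on the remaining columns (C1: 5>-6, C3: -5>-9, C4: 6>-6); eliminate R3.
Among the remaining strategies, none is strictly dominated by another pure strategy of the same player, so the elimination stops.
Surviving strategies — Player 1: {R1, R2}; Player 2: {C1, C3, C4}.

R1, R2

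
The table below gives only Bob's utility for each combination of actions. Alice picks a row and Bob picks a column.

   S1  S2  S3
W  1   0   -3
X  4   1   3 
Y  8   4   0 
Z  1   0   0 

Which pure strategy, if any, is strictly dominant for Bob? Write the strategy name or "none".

S1

S1 vs S2: W: 1>0, X: 4>1, Y: 8>4, Z: 1>0.
S1 vs S3: W: 1>-3, X: 4>3, Y: 8>0, Z: 1>0.
S1 strictly beats every other strategy against every opponent action, so it is strictly dominant.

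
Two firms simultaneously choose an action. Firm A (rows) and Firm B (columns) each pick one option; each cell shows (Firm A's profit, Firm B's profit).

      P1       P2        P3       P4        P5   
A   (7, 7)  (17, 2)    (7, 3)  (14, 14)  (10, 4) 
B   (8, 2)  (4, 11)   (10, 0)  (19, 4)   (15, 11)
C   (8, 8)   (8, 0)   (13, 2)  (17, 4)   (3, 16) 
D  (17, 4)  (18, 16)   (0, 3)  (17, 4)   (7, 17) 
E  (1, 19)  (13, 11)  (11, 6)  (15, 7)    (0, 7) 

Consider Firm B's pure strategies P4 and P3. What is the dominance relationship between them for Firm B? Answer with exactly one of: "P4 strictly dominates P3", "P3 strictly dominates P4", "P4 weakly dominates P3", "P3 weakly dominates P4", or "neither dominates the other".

P4 strictly dominates P3

Compare P4 to P3 across every action of Firm A: A: 14>3, B: 4>0, C: 4>2, D: 4>3, E: 7>6.
Every comparison favours P4, so P4 strictly dominates P3.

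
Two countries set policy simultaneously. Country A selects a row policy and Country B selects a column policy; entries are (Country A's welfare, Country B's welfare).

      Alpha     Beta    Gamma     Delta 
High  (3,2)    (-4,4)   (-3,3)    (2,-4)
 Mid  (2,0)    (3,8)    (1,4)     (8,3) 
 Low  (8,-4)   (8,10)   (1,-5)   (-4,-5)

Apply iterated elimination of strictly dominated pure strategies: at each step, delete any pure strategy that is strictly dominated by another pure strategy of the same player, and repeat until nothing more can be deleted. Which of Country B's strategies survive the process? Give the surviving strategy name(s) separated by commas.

Beta

For Country B, Beta strictly dominates Alpha on the remaining rows (High: 4>2, Mid: 8>0, Low: 10>-4); eliminate Alpha.
For Country A, Mid strictly dominates High on the remaining columns (Beta: 3>-4, Gamma: 1>-3, Delta: 8>2); eliminate High.
Column Gamma is eliminated: Beta beats it against every remaining row (Mid: 8>4, Low: 10>-5).
Column Delta is eliminated: Beta beats it against every remaining row (Mid: 8>3, Low: 10>-5).
Country A's strategy Mid is strictly dominated by Low (Beta: 8>3) and is removed.
Among the remaining strategies, none is strictly dominated by another pure strategy of the same player, so the elimination stops.
Surviving strategies — Country A: {Low}; Country B: {Beta}.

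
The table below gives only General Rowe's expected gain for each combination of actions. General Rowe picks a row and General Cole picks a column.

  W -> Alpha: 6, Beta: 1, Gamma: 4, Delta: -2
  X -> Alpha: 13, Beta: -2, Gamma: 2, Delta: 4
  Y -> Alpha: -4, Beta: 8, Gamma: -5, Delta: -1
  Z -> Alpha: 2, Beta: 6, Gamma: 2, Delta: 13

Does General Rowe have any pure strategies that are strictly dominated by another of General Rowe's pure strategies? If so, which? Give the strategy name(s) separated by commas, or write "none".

Nothing dominates W: X at Beta (1>-2); Y at Alpha (6>-4); Z at Alpha (6>2).
X: no other strategy beats it everywhere (W at Alpha (13>6); Y at Alpha (13>-4); Z at Alpha (13>2)).
Y: no other strategy beats it everywhere (W at Beta (8>1); X at Beta (8>-2); Z at Beta (8>6)).
Nothing dominates Z: W at Beta (6>1); X at Beta (6>-2); Y at Alpha (2>-4).

none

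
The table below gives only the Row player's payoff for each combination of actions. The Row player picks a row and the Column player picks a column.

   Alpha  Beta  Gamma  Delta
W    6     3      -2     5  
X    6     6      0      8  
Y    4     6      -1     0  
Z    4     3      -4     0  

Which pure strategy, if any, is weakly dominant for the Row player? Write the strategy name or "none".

X

X vs W: Alpha: 6=6, Beta: 6>3, Gamma: 0>-2, Delta: 8>5.
X vs Y: Alpha: 6>4, Beta: 6=6, Gamma: 0>-1, Delta: 8>0.
X vs Z: Alpha: 6>4, Beta: 6>3, Gamma: 0>-4, Delta: 8>0.
X is at least as good as every other strategy against every opponent action, so it is weakly dominant.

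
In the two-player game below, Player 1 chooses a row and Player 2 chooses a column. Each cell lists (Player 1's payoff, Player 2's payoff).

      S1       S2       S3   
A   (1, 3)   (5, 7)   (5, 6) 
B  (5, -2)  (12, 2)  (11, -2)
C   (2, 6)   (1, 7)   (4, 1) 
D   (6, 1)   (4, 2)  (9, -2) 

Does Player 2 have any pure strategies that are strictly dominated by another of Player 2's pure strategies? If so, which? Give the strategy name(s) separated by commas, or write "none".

S1 is strictly dominated by S2 (A: 7>3, B: 2>-2, C: 7>6, D: 2>1).
S2: no other strategy beats it everywhere (S1 at A (7>3); S3 at A (7>6)).
S3 is strictly dominated by S2 (A: 7>6, B: 2>-2, C: 7>1, D: 2>-2).

S1, S3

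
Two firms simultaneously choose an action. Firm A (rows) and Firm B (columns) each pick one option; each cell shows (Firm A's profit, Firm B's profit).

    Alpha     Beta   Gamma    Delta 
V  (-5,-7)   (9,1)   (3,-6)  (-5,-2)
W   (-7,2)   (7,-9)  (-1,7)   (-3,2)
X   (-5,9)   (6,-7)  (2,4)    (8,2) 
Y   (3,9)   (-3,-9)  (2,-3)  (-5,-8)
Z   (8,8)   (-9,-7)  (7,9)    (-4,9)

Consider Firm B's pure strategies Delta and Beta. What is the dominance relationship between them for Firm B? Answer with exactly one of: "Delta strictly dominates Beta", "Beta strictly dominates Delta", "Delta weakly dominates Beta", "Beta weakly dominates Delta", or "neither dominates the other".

neither dominates the other

Compare Delta to Beta across each opponent action: V: -2<1, W: 2>-9, X: 2>-7, Y: -8>-9, Z: 9>-7.
Delta does better at W, X, Y, Z but worse at V; neither strategy dominates the other.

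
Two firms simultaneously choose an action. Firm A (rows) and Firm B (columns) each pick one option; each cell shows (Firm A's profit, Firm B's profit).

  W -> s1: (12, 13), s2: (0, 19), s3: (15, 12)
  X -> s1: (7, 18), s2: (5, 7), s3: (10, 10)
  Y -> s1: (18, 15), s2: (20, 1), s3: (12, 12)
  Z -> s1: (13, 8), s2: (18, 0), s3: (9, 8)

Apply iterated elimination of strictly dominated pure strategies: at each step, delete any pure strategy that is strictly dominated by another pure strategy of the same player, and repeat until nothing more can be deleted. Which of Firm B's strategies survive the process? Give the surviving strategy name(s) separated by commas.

s1

Row X is eliminated: Y beats it against every remaining column (s1: 18>7, s2: 20>5, s3: 12>10).
For Firm A, Y strictly dominates Z on the remaining columns (s1: 18>13, s2: 20>18, s3: 12>9); eliminate Z.
Column s3 is eliminated: s1 beats it against every remaining row (W: 13>12, Y: 15>12).
Row W is eliminated: Y beats it against every remaining column (s1: 18>12, s2: 20>0).
For Firm B, s1 strictly dominates s2 on the remaining rows (Y: 15>1); eliminate s2.
Among the remaining strategies, none is strictly dominated by another pure strategy of the same player, so the elimination stops.
Surviving strategies — Firm A: {Y}; Firm B: {s1}.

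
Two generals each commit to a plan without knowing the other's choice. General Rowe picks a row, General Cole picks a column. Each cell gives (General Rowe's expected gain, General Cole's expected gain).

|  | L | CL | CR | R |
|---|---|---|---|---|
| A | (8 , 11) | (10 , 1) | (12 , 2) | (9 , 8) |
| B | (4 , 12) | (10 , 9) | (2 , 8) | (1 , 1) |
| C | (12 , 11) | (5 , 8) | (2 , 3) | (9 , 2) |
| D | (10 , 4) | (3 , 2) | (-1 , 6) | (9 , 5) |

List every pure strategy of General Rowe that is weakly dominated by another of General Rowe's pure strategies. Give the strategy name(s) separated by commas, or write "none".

A is not dominated — it holds its own against B at L (8>4); C at CL (10>5); D at CL (10>3).
A weakly dominates B — L: 8>4, CL: 10=10, CR: 12>2, R: 9>1.
Nothing dominates C: A at L (12>8); B at L (12>4); D at L (12>10).
D: dominated, since C does at least as well everywhere (L: 12>10, CL: 5>3, CR: 2>-1, R: 9=9).

B, D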